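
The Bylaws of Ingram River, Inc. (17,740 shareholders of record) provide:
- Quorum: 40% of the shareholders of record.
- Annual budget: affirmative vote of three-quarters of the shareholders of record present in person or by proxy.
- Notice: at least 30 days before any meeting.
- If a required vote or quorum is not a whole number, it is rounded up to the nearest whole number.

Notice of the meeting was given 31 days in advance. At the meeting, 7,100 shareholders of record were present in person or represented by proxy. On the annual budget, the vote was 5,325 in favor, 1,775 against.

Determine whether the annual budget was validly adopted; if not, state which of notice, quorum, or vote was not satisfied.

Valid — all requirements satisfied.

Notice: 31 days given; 30 required. Satisfied.
Quorum: 40% of 17,740 = 7,096; 7,100 present. Satisfied.
Vote: requires three-fourths of those present (7,100); 3/4 of 7100 = 5325, so 5,325 needed; 5,325 in favor. Satisfied.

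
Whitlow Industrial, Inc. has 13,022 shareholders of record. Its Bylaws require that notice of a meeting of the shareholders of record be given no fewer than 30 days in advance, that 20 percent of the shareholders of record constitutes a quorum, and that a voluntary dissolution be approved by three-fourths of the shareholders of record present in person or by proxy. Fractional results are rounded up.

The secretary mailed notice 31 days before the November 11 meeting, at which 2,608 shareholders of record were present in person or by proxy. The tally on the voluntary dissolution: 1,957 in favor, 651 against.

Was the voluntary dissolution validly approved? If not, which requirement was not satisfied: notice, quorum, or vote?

Notice: 31 days given; 30 required. Satisfied.
Quorum: 20% of 13,022 = 2,604.40, rounded up to 2,605; 2,608 present. Satisfied.
Vote: requires three-fourths of those present (2,608); 3/4 of 2608 = 1956, so 1,956 needed; 1,957 in favor. Satisfied.

Valid — all requirements satisfied.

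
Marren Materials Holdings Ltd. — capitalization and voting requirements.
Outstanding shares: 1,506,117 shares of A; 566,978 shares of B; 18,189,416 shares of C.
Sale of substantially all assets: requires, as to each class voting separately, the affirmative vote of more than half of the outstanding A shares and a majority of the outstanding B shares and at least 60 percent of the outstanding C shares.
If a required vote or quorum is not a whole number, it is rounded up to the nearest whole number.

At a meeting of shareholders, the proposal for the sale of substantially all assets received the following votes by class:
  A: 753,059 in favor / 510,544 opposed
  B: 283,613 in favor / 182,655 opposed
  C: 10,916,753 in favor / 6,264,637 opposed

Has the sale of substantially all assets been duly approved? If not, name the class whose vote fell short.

A: a majority of 1506117 is 753059; 753,059 required, 753,059 in favor — approved.
B: a majority of 566978 is 283490; 283,490 required, 283,613 in favor — approved.
C: 3/5 of 18189416 = 10913649.60, rounded up to 10913650; 10,913,650 required, 10,916,753 in favor — approved.

Approved — every class gave the required vote.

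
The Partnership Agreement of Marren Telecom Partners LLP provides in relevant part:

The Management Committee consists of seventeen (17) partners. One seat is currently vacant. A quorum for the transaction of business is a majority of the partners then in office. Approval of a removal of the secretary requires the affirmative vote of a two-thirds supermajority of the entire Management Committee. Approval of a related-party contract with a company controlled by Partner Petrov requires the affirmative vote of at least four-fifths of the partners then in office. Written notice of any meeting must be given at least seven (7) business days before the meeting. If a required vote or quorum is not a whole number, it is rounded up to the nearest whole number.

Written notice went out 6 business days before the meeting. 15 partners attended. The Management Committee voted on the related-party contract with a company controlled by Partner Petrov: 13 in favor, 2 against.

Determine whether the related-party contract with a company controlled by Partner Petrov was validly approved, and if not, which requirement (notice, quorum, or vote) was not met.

Invalid — notice requirement not satisfied.

Notice: 6 business days given; 7 required (6 < 7). Not satisfied.
Quorum: 15 present; quorum is 9. Satisfied.
Vote: the related-party contract with a company controlled by Partner Petrov requires four-fifths of the partners then in office (16). 4/5 of 16 = 12.80, rounded up to 13, so 13 affirmative votes are needed; 13 voted in favor. Satisfied.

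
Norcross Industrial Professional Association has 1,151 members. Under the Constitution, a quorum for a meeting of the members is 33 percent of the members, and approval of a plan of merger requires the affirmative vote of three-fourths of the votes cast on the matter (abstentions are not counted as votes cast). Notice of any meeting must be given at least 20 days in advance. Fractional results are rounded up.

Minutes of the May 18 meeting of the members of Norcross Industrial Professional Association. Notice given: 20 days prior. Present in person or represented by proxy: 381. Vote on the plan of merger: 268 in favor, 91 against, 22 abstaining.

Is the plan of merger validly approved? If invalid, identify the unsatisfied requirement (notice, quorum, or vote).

Notice: 20 days given; 20 required. Satisfied.
Quorum: 33% of 1,151 = 379.83, rounded up to 380; 381 present. Satisfied.
Vote: requires three-fourths of the votes cast (381 − 22 abstaining = 359); 3/4 of 359 = 269.25, rounded up to 270, so 270 needed; 268 in favor. Not satisfied.

Invalid — vote requirement not satisfied.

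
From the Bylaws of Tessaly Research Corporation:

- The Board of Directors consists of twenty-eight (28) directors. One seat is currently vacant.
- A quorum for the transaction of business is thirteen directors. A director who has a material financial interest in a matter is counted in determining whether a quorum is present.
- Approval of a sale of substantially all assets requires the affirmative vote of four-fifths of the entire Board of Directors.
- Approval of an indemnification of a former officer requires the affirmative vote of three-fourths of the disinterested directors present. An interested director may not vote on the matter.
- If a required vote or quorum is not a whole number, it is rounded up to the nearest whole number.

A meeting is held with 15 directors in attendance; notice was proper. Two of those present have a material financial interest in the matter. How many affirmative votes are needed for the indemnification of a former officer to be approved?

10

The indemnification of a former officer requires three-fourths of the disinterested directors present (15 − 2 = 13).
3/4 of 13 = 9.75, rounded up to 10.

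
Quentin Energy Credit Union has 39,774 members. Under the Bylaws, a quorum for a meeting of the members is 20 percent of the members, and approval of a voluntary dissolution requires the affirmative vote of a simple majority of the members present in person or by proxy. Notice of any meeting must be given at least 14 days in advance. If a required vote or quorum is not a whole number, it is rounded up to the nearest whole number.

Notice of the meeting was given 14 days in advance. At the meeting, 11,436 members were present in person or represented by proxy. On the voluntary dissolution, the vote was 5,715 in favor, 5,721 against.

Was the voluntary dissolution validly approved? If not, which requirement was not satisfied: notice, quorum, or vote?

Notice: 14 days given; 14 required. Satisfied.
Quorum: 20% of 39,774 = 7,954.80, rounded up to 7,955; 11,436 present. Satisfied.
Vote: requires a majority of those present (11,436); a majority of 11436 is 5719, so 5,719 needed; 5,715 in favor. Not satisfied.

Invalid — vote requirement not satisfied.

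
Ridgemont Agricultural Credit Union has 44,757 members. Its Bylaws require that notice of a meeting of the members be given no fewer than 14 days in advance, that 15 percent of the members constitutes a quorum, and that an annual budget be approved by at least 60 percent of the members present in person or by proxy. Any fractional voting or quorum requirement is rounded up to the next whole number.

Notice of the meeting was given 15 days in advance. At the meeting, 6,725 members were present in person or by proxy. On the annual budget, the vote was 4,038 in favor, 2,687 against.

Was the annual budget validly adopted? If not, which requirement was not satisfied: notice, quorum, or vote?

Notice: 15 days given; 14 required. Satisfied.
Quorum: 15% of 44,757 = 6,713.55, rounded up to 6,714; 6,725 present. Satisfied.
Vote: requires three-fifths of those present (6,725); 3/5 of 6725 = 4035, so 4,035 needed; 4,038 in favor. Satisfied.

Valid — all requirements satisfied.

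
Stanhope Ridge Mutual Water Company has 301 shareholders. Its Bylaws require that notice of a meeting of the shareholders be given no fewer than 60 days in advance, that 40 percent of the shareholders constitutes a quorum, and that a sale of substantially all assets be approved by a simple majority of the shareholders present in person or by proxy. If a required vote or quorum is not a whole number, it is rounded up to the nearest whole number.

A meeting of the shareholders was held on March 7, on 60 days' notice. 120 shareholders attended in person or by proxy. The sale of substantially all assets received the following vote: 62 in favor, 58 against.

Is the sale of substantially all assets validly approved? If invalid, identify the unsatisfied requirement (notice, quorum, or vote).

Invalid — quorum requirement not satisfied.

Notice: 60 days given; 60 required. Satisfied.
Quorum: 40% of 301 = 120.40, rounded up to 121; 120 present. Not satisfied.
Vote: requires a majority of those present (120); a majority of 120 is 61, so 61 needed; 62 in favor. Satisfied.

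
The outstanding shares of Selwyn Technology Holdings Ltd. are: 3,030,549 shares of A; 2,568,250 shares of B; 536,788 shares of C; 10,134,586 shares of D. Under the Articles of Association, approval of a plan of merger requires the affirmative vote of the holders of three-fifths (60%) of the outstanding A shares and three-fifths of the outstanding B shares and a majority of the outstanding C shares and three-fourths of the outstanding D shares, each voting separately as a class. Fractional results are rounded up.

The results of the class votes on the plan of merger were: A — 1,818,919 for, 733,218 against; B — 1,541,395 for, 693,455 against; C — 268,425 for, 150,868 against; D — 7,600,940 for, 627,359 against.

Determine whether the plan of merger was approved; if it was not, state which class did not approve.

Approved — every class gave the required vote.

A: 3/5 of 3030549 = 1818329.40, rounded up to 1818330; 1,818,330 required, 1,818,919 in favor — approved.
B: 3/5 of 2568250 = 1540950; 1,540,950 required, 1,541,395 in favor — approved.
C: a majority of 536788 is 268395; 268,395 required, 268,425 in favor — approved.
D: 3/4 of 10134586 = 7600939.50, rounded up to 7600940; 7,600,940 required, 7,600,940 in favor — approved.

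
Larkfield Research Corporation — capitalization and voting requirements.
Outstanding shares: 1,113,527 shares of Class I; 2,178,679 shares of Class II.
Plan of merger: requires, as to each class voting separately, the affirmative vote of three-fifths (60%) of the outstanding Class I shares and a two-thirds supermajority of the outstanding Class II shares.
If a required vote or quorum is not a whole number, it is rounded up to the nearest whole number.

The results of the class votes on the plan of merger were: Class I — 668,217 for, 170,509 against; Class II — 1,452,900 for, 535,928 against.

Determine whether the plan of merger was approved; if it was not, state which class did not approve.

Class I: 3/5 of 1113527 = 668116.20, rounded up to 668117; 668,117 required, 668,217 in favor — approved.
Class II: 2/3 of 2178679 = 1452452.67, rounded up to 1452453; 1,452,453 required, 1,452,900 in favor — approved.

Approved — every class gave the required vote.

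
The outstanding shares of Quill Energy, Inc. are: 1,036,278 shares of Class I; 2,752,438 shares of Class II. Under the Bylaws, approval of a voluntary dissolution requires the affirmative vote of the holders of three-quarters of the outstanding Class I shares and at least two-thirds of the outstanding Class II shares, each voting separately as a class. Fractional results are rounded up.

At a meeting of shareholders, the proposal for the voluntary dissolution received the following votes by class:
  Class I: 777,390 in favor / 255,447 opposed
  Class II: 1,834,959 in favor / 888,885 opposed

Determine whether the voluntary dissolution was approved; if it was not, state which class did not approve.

Approved — every class gave the required vote.

Class I: 3/4 of 1036278 = 777208.50, rounded up to 777209; 777,209 required, 777,390 in favor — approved.
Class II: 2/3 of 2752438 = 1834958.67, rounded up to 1834959; 1,834,959 required, 1,834,959 in favor — approved.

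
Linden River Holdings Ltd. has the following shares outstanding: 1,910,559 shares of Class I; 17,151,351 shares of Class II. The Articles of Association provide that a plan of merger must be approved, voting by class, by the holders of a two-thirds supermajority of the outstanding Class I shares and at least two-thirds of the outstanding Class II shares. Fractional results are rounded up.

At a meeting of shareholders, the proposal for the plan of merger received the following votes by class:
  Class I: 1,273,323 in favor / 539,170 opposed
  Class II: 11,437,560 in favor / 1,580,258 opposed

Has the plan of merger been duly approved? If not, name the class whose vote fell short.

Not approved — the Class I shares did not give the required vote.

Class I: 2/3 of 1910559 = 1273706; 1,273,706 required, 1,273,323 in favor — not approved.
Class II: 2/3 of 17151351 = 11434234; 11,434,234 required, 11,437,560 in favor — approved.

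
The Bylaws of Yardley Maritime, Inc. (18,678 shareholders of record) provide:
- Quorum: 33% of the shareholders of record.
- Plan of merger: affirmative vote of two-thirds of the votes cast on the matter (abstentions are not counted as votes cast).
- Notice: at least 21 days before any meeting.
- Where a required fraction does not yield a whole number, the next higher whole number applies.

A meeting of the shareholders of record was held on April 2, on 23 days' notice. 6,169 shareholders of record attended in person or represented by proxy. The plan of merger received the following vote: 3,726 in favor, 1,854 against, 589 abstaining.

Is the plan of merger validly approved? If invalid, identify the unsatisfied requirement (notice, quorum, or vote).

Valid — all requirements satisfied.

Notice: 23 days given; 21 required. Satisfied.
Quorum: 33% of 18,678 = 6,163.74, rounded up to 6,164; 6,169 present. Satisfied.
Vote: requires two-thirds of the votes cast (6,169 − 589 abstaining = 5,580); 2/3 of 5580 = 3720, so 3,720 needed; 3,726 in favor. Satisfied.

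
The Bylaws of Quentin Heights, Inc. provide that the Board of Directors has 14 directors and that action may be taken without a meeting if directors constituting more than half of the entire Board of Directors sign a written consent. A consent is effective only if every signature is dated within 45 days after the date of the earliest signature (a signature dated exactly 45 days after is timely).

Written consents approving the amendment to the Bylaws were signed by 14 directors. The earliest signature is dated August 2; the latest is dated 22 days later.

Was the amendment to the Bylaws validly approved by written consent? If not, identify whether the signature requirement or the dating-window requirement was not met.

Effective — both the signature and dating-window requirements are satisfied.

Signatures required: more than half of 14 — a majority of 14 is 8, so 8 needed; 14 signed. Sufficient.
Dating window: the latest signature is 22 days after the earliest; the limit is 45 days. Within the window.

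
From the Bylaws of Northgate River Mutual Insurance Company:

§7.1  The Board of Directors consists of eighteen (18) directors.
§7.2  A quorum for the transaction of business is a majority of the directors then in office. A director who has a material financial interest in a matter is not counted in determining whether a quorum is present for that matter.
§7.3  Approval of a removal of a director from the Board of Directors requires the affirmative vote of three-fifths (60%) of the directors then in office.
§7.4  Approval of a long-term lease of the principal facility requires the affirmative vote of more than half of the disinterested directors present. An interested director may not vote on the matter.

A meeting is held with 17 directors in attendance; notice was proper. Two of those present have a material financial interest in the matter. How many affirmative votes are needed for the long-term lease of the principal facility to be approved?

8

The long-term lease of the principal facility requires a majority of the disinterested directors present (17 − 2 = 15).
A majority of 15 is 8.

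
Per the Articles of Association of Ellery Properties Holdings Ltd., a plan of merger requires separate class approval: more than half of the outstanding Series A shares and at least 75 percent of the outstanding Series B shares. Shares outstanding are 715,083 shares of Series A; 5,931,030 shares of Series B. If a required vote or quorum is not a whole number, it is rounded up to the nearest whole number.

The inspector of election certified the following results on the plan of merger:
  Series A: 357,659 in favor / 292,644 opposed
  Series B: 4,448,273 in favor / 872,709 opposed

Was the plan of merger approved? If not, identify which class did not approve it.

Approved — every class gave the required vote.

Series A: a majority of 715083 is 357542; 357,542 required, 357,659 in favor — approved.
Series B: 3/4 of 5931030 = 4448272.50, rounded up to 4448273; 4,448,273 required, 4,448,273 in favor — approved.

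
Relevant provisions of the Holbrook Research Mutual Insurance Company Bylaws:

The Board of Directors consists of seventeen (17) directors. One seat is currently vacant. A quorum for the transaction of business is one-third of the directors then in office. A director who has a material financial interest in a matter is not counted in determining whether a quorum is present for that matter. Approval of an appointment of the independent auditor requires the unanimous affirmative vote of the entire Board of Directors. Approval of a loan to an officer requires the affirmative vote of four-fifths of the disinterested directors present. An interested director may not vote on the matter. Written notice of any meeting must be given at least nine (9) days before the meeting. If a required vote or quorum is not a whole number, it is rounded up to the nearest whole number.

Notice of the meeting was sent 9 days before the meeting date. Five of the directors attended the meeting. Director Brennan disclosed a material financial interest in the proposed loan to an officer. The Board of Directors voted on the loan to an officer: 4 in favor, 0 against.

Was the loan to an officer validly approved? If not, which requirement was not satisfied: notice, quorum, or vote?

Notice: 9 days given; 9 required (9 ≥ 9). Satisfied.
Quorum: 5 present, but the 1 interested director does not count, leaving 4. Quorum is 6. Not satisfied.
Vote: the loan to an officer requires four-fifths of the disinterested directors present (5 − 1 = 4). 4/5 of 4 = 3.20, rounded up to 4, so 4 affirmative votes are needed; 4 voted in favor. Satisfied. (Moot — without a quorum no business can be validly transacted.)

Invalid — quorum requirement not satisfied.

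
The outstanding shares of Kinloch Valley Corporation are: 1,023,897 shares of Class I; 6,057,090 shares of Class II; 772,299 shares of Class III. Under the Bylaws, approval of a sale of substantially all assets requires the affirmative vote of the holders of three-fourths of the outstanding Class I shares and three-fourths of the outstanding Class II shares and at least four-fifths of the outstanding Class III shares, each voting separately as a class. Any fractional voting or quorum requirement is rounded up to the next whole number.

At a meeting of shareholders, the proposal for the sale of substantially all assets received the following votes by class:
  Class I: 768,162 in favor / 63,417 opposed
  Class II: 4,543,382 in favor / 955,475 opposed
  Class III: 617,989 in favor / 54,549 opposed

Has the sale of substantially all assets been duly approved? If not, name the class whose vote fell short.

Approved — every class gave the required vote.

Class I: 3/4 of 1023897 = 767922.75, rounded up to 767923; 767,923 required, 768,162 in favor — approved.
Class II: 3/4 of 6057090 = 4542817.50, rounded up to 4542818; 4,542,818 required, 4,543,382 in favor — approved.
Class III: 4/5 of 772299 = 617839.20, rounded up to 617840; 617,840 required, 617,989 in favor — approved.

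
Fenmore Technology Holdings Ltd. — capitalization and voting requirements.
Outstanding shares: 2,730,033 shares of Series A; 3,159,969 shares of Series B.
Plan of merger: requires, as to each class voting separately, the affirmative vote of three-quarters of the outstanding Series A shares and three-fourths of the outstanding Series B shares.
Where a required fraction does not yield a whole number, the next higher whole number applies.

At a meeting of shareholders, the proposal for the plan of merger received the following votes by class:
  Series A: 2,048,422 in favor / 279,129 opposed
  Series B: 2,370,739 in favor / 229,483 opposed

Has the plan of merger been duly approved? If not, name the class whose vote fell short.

Approved — every class gave the required vote.

Series A: 3/4 of 2730033 = 2047524.75, rounded up to 2047525; 2,047,525 required, 2,048,422 in favor — approved.
Series B: 3/4 of 3159969 = 2369976.75, rounded up to 2369977; 2,369,977 required, 2,370,739 in favor — approved.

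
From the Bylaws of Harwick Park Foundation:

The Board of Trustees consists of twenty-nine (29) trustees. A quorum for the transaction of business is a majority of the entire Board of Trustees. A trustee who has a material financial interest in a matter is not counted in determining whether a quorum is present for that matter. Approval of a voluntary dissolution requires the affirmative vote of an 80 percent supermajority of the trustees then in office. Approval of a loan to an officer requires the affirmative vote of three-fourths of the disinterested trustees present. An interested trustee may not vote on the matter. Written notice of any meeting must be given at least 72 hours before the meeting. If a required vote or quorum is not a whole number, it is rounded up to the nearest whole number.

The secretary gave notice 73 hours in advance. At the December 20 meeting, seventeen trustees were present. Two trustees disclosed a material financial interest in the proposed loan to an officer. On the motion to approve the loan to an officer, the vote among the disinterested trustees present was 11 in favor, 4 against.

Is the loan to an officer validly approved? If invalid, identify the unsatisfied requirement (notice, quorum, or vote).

Notice: 73 hours given; 72 required (73 ≥ 72). Satisfied.
Quorum: 17 present, but the 2 interested trustees do not count, leaving 15. Quorum is 15. Satisfied.
Vote: the loan to an officer requires three-fourths of the disinterested trustees present (17 − 2 = 15). 3/4 of 15 = 11.25, rounded up to 12, so 12 affirmative votes are needed; 11 voted in favor. Not satisfied.

Invalid — vote requirement not satisfied.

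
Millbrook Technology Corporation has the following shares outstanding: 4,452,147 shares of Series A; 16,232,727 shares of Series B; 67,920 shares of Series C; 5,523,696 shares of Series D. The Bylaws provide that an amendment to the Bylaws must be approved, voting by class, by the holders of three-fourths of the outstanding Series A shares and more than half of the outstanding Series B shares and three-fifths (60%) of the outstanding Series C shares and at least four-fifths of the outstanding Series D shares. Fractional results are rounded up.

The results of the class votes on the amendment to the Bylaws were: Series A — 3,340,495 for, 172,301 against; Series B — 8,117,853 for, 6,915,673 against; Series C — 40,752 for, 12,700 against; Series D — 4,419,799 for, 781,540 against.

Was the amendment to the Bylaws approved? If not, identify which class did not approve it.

Approved — every class gave the required vote.

Series A: 3/4 of 4452147 = 3339110.25, rounded up to 3339111; 3,339,111 required, 3,340,495 in favor — approved.
Series B: a majority of 16232727 is 8116364; 8,116,364 required, 8,117,853 in favor — approved.
Series C: 3/5 of 67920 = 40752; 40,752 required, 40,752 in favor — approved.
Series D: 4/5 of 5523696 = 4418956.80, rounded up to 4418957; 4,418,957 required, 4,419,799 in favor — approved.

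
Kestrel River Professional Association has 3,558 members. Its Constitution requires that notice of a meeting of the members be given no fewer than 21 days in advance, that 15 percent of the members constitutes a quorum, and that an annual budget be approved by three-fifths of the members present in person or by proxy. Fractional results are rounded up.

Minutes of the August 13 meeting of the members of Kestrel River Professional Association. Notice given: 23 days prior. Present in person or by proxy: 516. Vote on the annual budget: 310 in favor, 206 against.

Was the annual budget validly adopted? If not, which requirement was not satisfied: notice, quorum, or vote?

Invalid — quorum requirement not satisfied.

Notice: 23 days given; 21 required. Satisfied.
Quorum: 15% of 3,558 = 533.70, rounded up to 534; 516 present. Not satisfied.
Vote: requires three-fifths of those present (516); 3/5 of 516 = 309.60, rounded up to 310, so 310 needed; 310 in favor. Satisfied.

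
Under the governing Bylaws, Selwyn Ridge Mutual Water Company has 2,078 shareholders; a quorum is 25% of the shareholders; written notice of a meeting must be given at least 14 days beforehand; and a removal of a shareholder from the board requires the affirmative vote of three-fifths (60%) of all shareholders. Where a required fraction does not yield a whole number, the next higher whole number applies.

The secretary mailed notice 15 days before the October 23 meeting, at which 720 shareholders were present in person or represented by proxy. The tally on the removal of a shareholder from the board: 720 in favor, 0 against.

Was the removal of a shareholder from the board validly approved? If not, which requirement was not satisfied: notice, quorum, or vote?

Invalid — vote requirement not satisfied.

Notice: 15 days given; 14 required. Satisfied.
Quorum: 25% of 2,078 = 519.50, rounded up to 520; 720 present. Satisfied.
Vote: requires three-fifths of all shareholders (2,078); 3/5 of 2078 = 1246.80, rounded up to 1247, so 1,247 needed; 720 in favor. Not satisfied.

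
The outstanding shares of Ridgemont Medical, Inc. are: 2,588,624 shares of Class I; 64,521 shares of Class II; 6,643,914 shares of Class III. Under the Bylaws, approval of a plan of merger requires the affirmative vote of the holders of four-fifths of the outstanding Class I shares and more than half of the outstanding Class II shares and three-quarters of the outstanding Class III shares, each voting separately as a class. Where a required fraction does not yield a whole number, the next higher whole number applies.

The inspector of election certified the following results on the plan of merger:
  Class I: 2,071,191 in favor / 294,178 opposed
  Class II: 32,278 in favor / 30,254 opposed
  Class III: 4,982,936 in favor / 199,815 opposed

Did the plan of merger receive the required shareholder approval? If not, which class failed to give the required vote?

Class I: 4/5 of 2588624 = 2070899.20, rounded up to 2070900; 2,070,900 required, 2,071,191 in favor — approved.
Class II: a majority of 64521 is 32261; 32,261 required, 32,278 in favor — approved.
Class III: 3/4 of 6643914 = 4982935.50, rounded up to 4982936; 4,982,936 required, 4,982,936 in favor — approved.

Approved — every class gave the required vote.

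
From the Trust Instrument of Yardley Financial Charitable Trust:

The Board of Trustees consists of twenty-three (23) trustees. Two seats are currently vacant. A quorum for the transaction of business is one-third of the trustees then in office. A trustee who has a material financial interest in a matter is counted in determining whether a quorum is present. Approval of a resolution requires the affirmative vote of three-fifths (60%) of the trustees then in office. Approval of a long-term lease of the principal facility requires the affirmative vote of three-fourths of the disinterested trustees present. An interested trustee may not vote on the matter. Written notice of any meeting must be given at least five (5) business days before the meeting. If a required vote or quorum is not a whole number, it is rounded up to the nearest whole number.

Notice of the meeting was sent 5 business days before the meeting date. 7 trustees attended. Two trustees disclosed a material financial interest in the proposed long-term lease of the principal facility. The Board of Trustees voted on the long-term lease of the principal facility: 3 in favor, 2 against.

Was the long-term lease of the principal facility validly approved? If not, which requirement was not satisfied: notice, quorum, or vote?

Invalid — vote requirement not satisfied.

Notice: 5 business days given; 5 required (5 ≥ 5). Satisfied.
Quorum: 7 present (interested trustees count toward quorum); quorum is 7. Satisfied.
Vote: the long-term lease of the principal facility requires three-fourths of the disinterested trustees present (7 − 2 = 5). 3/4 of 5 = 3.75, rounded up to 4, so 4 affirmative votes are needed; 3 voted in favor. Not satisfied.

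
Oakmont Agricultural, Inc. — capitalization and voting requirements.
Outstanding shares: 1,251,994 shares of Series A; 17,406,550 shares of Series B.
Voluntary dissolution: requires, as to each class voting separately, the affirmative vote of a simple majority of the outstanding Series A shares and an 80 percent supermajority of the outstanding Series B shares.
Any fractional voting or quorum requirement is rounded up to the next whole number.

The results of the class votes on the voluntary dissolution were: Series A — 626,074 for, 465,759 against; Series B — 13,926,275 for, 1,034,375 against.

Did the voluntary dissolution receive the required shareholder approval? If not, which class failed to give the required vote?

Series A: a majority of 1251994 is 625998; 625,998 required, 626,074 in favor — approved.
Series B: 4/5 of 17406550 = 13925240; 13,925,240 required, 13,926,275 in favor — approved.

Approved — every class gave the required vote.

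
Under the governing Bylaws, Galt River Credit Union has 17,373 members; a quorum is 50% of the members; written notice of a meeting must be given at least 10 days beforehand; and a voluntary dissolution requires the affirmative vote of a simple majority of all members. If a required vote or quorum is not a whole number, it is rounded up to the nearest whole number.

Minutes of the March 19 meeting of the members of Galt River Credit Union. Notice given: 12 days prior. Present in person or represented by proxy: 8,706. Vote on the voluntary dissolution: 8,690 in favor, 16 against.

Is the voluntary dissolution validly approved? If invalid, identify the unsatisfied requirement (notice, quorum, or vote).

Valid — all requirements satisfied.

Notice: 12 days given; 10 required. Satisfied.
Quorum: 50% of 17,373 = 8,686.50, rounded up to 8,687; 8,706 present. Satisfied.
Vote: requires a majority of all members (17,373); a majority of 17373 is 8687, so 8,687 needed; 8,690 in favor. Satisfied.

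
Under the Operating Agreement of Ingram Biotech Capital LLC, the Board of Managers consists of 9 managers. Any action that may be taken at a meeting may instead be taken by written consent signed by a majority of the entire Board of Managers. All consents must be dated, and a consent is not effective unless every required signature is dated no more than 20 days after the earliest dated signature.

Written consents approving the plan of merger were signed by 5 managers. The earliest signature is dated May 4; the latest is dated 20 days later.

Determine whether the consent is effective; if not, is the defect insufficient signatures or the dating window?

Signatures required: a majority of 9 — a majority of 9 is 5, so 5 needed; 5 signed. Sufficient.
Dating window: the latest signature is 20 days after the earliest; the limit is 20 days. Within the window.

Effective — both the signature and dating-window requirements are satisfied.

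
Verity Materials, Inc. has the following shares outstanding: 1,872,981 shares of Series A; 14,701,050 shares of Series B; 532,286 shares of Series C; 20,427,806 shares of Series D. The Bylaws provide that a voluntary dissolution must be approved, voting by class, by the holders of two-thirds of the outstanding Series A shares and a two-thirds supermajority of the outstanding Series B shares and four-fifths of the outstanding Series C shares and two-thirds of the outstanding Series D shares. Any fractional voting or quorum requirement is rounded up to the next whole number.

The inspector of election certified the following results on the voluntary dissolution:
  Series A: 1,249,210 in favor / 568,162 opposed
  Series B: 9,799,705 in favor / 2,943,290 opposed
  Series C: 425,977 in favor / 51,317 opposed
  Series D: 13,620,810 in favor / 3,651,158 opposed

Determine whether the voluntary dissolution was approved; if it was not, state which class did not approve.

Series A: 2/3 of 1872981 = 1248654; 1,248,654 required, 1,249,210 in favor — approved.
Series B: 2/3 of 14701050 = 9800700; 9,800,700 required, 9,799,705 in favor — not approved.
Series C: 4/5 of 532286 = 425828.80, rounded up to 425829; 425,829 required, 425,977 in favor — approved.
Series D: 2/3 of 20427806 = 13618537.33, rounded up to 13618538; 13,618,538 required, 13,620,810 in favor — approved.

Not approved — the Series B shares did not give the required vote.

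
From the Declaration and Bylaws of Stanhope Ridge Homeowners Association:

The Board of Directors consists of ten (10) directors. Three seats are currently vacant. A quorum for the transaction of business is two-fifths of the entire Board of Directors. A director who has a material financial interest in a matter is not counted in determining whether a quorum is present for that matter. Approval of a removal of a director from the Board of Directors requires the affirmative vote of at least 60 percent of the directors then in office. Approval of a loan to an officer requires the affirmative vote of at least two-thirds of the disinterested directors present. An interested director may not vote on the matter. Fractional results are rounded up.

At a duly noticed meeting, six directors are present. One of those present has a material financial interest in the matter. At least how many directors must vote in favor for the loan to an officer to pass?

The loan to an officer requires two-thirds of the disinterested directors present (6 − 1 = 5).
2/3 of 5 = 3.33, rounded up to 4.

4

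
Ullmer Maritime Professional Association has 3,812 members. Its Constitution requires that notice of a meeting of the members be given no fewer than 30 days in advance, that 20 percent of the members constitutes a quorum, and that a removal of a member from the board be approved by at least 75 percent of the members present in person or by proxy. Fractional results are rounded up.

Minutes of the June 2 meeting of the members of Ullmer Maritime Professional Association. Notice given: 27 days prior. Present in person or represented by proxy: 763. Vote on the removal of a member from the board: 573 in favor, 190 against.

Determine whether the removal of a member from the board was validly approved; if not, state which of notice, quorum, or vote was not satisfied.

Invalid — notice requirement not satisfied.

Notice: 27 days given; 30 required. Not satisfied.
Quorum: 20% of 3,812 = 762.40, rounded up to 763; 763 present. Satisfied.
Vote: requires three-fourths of those present (763); 3/4 of 763 = 572.25, rounded up to 573, so 573 needed; 573 in favor. Satisfied.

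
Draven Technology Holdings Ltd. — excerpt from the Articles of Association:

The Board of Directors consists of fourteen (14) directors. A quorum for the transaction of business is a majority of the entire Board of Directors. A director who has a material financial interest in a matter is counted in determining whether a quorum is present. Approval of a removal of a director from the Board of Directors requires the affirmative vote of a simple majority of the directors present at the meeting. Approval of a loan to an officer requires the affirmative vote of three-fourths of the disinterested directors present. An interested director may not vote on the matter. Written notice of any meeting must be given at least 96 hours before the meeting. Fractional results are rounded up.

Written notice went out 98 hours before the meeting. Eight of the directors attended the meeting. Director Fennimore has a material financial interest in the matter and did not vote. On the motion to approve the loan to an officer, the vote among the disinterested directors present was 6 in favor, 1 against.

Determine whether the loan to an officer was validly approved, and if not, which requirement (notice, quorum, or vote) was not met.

Notice: 98 hours given; 96 required (98 ≥ 96). Satisfied.
Quorum: 8 present (interested directors count toward quorum); quorum is 8. Satisfied.
Vote: the loan to an officer requires three-fourths of the disinterested directors present (8 − 1 = 7). 3/4 of 7 = 5.25, rounded up to 6, so 6 affirmative votes are needed; 6 voted in favor. Satisfied.

Valid — all requirements satisfied.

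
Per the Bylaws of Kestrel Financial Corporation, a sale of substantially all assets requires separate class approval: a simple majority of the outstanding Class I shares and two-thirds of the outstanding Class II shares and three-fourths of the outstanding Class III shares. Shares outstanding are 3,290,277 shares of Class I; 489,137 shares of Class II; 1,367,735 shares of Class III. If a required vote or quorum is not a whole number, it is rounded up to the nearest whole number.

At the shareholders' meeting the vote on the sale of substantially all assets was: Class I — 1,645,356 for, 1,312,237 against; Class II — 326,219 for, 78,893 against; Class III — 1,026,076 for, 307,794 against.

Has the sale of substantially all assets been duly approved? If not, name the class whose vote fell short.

Approved — every class gave the required vote.

Class I: a majority of 3290277 is 1645139; 1,645,139 required, 1,645,356 in favor — approved.
Class II: 2/3 of 489137 = 326091.33, rounded up to 326092; 326,092 required, 326,219 in favor — approved.
Class III: 3/4 of 1367735 = 1025801.25, rounded up to 1025802; 1,025,802 required, 1,026,076 in favor — approved.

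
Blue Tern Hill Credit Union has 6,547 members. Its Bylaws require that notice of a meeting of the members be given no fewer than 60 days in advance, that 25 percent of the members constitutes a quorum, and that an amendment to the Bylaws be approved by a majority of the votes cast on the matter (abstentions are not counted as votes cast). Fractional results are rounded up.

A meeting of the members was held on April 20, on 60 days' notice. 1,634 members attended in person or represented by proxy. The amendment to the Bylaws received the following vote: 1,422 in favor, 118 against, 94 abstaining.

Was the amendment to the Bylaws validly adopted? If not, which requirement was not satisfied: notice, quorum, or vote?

Invalid — quorum requirement not satisfied.

Notice: 60 days given; 60 required. Satisfied.
Quorum: 25% of 6,547 = 1,636.75, rounded up to 1,637; 1,634 present. Not satisfied.
Vote: requires a majority of the votes cast (1,634 − 94 abstaining = 1,540); a majority of 1540 is 771, so 771 needed; 1,422 in favor. Satisfied.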